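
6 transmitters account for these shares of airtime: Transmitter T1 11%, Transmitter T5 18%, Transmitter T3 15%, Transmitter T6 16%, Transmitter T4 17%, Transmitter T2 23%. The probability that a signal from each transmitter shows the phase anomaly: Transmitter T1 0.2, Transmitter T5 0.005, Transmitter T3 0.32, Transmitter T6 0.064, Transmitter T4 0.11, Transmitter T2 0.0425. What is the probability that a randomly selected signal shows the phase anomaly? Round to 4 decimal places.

0.1096

Unnormalized posteriors (prior × likelihood):
  Transmitter T1: 0.11 × 0.2 = 0.022
  Transmitter T5: 0.18 × 0.005 = 0.0009
  Transmitter T3: 0.15 × 0.32 = 0.048
  Transmitter T6: 0.16 × 0.064 = 0.01024
  Transmitter T4: 0.17 × 0.11 = 0.0187
  Transmitter T2: 0.23 × 0.0425 = 0.009775
P(anomaly) = 0.022 + 0.0009 + 0.048 + 0.01024 + 0.0187 + 0.009775 = 0.109615 → 0.1096.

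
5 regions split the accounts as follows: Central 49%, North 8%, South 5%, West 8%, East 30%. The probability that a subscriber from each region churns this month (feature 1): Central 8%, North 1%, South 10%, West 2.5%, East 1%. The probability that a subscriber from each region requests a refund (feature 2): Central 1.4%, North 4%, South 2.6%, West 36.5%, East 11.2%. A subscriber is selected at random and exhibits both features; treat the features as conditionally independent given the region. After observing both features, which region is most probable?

Prior × likelihood for each hypothesis:
  Central: 0.49 × 0.08 × 0.014 = 0.0005488
  North: 0.08 × 0.01 × 0.04 = 0.000032
  South: 0.05 × 0.1 × 0.026 = 0.00013
  West: 0.08 × 0.025 × 0.365 = 0.00073
  East: 0.3 × 0.01 × 0.112 = 0.000336
Normalizing constant = 0.0017768.
Largest term belongs to West, so West is most probable.

West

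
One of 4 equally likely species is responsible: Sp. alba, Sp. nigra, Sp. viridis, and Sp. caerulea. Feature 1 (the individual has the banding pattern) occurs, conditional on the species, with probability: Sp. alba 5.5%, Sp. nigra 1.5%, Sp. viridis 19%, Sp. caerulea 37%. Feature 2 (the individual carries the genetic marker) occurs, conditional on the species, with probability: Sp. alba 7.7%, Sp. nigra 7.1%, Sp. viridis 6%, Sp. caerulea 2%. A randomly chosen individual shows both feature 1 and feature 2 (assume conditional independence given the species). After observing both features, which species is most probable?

Sp. viridis

With a uniform prior (1/4 each), posterior ∝ likelihood:
  Sp. alba: 0.055 × 0.077 = 0.004235
  Sp. nigra: 0.015 × 0.071 = 0.001065
  Sp. viridis: 0.19 × 0.06 = 0.0114
  Sp. caerulea: 0.37 × 0.02 = 0.0074
Normalizing constant = 0.0241.
Largest term belongs to Sp. viridis, so Sp. viridis is most probable.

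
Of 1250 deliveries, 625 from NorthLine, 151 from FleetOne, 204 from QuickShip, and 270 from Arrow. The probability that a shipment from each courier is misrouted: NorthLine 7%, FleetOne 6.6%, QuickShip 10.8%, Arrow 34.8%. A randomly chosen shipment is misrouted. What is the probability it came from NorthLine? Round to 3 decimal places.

0.258

Unnormalized posteriors (prior × likelihood):
  NorthLine: 0.5 × 0.07 = 0.035
  FleetOne: 0.1208 × 0.066 = 0.0079728
  QuickShip: 0.1632 × 0.108 = 0.0176256
  Arrow: 0.216 × 0.348 = 0.075168
Total = 0.1357664.
P(NorthLine | evidence) = 0.035 / 0.1357664 ≈ 0.258.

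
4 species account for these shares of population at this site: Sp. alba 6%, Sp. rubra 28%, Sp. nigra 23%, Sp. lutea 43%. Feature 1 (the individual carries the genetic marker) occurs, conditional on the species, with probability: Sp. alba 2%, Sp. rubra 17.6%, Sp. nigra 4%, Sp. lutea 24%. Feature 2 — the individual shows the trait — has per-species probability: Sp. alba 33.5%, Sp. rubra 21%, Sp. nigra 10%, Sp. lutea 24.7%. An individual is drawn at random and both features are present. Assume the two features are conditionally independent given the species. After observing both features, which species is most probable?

Sp. lutea

By Bayes' rule, posterior ∝ prior × likelihood:
  Sp. alba: 0.06 × 0.02 × 0.335 = 0.000402
  Sp. rubra: 0.28 × 0.176 × 0.21 = 0.0103488
  Sp. nigra: 0.23 × 0.04 × 0.1 = 0.00092
  Sp. lutea: 0.43 × 0.24 × 0.247 = 0.0254904
Sum = 0.0371612.
Largest term belongs to Sp. lutea, so Sp. lutea is most probable.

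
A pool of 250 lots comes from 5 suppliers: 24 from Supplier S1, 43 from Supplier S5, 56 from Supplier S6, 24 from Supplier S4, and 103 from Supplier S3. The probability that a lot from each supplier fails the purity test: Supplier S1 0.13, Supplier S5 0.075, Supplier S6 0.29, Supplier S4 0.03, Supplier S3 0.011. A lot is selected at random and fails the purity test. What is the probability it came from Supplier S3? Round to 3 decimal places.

0.046

Prior × likelihood for each hypothesis:
  Supplier S1: 0.096 × 0.13 = 0.01248
  Supplier S5: 0.172 × 0.075 = 0.0129
  Supplier S6: 0.224 × 0.29 = 0.06496
  Supplier S4: 0.096 × 0.03 = 0.00288
  Supplier S3: 0.412 × 0.011 = 0.004532
Sum = 0.097752.
P(Supplier S3 | evidence) = 0.004532 / 0.097752 ≈ 0.046.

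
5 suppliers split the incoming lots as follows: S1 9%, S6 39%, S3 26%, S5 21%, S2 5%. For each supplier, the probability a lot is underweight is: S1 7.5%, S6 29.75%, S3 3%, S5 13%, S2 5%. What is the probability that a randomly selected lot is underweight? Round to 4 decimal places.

0.1604

Compute prior × likelihood for every hypothesis:
  S1: 0.09 × 0.075 = 0.00675
  S6: 0.39 × 0.2975 = 0.116025
  S3: 0.26 × 0.03 = 0.0078
  S5: 0.21 × 0.13 = 0.0273
  S2: 0.05 × 0.05 = 0.0025
P(underweight) = 0.00675 + 0.116025 + 0.0078 + 0.0273 + 0.0025 = 0.160375 → 0.1604.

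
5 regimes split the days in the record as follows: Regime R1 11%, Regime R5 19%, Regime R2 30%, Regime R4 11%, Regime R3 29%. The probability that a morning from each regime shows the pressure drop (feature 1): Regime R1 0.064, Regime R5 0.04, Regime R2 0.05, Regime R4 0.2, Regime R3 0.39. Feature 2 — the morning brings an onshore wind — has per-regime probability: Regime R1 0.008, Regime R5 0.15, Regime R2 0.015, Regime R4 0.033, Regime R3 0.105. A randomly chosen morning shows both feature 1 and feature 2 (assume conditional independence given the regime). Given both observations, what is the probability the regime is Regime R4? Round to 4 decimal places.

Unnormalized posteriors (prior × likelihood):
  Regime R1: 0.11 × 0.064 × 0.008 = 0.00005632
  Regime R5: 0.19 × 0.04 × 0.15 = 0.00114
  Regime R2: 0.3 × 0.05 × 0.015 = 0.000225
  Regime R4: 0.11 × 0.2 × 0.033 = 0.000726
  Regime R3: 0.29 × 0.39 × 0.105 = 0.0118755
Total = 0.01402282.
P(Regime R4 | evidence) = 0.000726 / 0.01402282 ≈ 0.0518.

0.0518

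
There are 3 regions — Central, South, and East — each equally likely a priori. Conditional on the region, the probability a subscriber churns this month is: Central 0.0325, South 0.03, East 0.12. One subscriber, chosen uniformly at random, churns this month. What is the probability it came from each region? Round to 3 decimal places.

With a uniform prior (1/3 each), posterior ∝ likelihood:
  Central: 0.0325
  South: 0.03
  East: 0.12
Sum = 0.1825.
P(Central | churn) = 0.0325/0.1825 ≈ 0.178
P(South | churn) = 0.03/0.1825 ≈ 0.164
P(East | churn) = 0.12/0.1825 ≈ 0.658
(Check: 0.178+0.164+0.658 = 1.000.)

Central 0.178, South 0.164, East 0.658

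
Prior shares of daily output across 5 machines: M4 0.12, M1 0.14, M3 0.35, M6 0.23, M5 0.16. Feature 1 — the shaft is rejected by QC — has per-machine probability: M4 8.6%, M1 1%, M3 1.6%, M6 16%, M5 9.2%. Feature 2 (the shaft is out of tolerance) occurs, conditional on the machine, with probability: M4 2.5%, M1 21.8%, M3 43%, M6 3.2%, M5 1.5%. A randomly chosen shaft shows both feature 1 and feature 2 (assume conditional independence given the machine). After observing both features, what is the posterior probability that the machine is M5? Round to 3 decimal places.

0.051

Unnormalized posteriors (prior × likelihood):
  M4: 0.12 × 0.086 × 0.025 = 0.000258
  M1: 0.14 × 0.01 × 0.218 = 0.0003052
  M3: 0.35 × 0.016 × 0.43 = 0.002408
  M6: 0.23 × 0.16 × 0.032 = 0.0011776
  M5: 0.16 × 0.092 × 0.015 = 0.0002208
Total = 0.0043696.
P(M5 | evidence) = 0.0002208 / 0.0043696 ≈ 0.051.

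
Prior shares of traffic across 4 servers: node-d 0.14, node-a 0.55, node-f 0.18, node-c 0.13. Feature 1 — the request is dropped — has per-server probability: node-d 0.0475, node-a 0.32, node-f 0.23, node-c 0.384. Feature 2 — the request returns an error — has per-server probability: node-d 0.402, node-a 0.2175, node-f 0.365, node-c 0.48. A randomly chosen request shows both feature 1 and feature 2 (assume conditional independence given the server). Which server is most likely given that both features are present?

Compute prior × likelihood for every hypothesis:
  node-d: 0.14 × 0.0475 × 0.402 = 0.0026733
  node-a: 0.55 × 0.32 × 0.2175 = 0.03828
  node-f: 0.18 × 0.23 × 0.365 = 0.015111
  node-c: 0.13 × 0.384 × 0.48 = 0.0239616
Total = 0.0800259.
Largest term belongs to node-a, so node-a is most probable.

node-a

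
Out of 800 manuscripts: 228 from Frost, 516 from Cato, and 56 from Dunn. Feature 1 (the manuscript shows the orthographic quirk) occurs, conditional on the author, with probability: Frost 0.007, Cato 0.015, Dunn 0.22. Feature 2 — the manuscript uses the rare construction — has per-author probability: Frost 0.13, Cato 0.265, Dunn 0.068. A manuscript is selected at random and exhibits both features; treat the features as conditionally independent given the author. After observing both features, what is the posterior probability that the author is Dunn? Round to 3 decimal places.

Unnormalized posteriors (prior × likelihood):
  Frost: 0.285 × 0.007 × 0.13 = 0.00025935
  Cato: 0.645 × 0.015 × 0.265 = 0.002563875
  Dunn: 0.07 × 0.22 × 0.068 = 0.0010472
Sum = 0.003870425.
P(Dunn | evidence) = 0.0010472 / 0.003870425 ≈ 0.271.

0.271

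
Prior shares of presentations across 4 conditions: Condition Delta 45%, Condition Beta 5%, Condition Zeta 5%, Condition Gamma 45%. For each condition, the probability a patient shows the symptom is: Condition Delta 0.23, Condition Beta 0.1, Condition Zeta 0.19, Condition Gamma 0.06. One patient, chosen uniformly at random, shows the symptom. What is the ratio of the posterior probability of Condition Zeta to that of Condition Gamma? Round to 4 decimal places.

0.3519

Prior × likelihood for each hypothesis:
  Condition Delta: 0.45 × 0.23 = 0.1035
  Condition Beta: 0.05 × 0.1 = 0.005
  Condition Zeta: 0.05 × 0.19 = 0.0095
  Condition Gamma: 0.45 × 0.06 = 0.027
Sum = 0.145.
The ratio is 0.0095 / 0.027 (the normalizer cancels) = 0.3519.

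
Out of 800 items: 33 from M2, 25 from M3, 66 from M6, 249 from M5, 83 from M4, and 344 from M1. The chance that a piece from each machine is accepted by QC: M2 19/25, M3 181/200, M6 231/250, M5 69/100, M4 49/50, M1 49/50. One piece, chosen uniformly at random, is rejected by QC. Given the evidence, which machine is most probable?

M5

Taking complements, P(rejected | each) = M2 0.24, M3 0.095, M6 0.076, M5 0.31, M4 0.02, M1 0.02.
Prior × likelihood for each hypothesis:
  M2: 0.04125 × 0.24 = 0.0099
  M3: 0.03125 × 0.095 = 0.00296875
  M6: 0.0825 × 0.076 = 0.00627
  M5: 0.31125 × 0.31 = 0.0964875
  M4: 0.10375 × 0.02 = 0.002075
  M1: 0.43 × 0.02 = 0.0086
Normalizing constant = 0.12630125.
Largest term belongs to M5, so M5 is most probable.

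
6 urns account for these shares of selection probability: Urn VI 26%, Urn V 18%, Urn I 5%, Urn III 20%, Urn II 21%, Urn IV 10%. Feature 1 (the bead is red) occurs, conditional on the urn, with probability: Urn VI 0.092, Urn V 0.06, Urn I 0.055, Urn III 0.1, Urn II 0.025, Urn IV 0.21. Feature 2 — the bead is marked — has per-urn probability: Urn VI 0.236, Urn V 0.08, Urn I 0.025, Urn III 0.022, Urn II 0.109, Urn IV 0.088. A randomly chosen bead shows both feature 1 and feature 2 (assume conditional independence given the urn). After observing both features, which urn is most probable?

Unnormalized posteriors (prior × likelihood):
  Urn VI: 0.26 × 0.092 × 0.236 = 0.00564512
  Urn V: 0.18 × 0.06 × 0.08 = 0.000864
  Urn I: 0.05 × 0.055 × 0.025 = 0.00006875
  Urn III: 0.2 × 0.1 × 0.022 = 0.00044
  Urn II: 0.21 × 0.025 × 0.109 = 0.00057225
  Urn IV: 0.1 × 0.21 × 0.088 = 0.001848
Normalizing constant = 0.00943812.
Largest term belongs to Urn VI, so Urn VI is most probable.

Urn VI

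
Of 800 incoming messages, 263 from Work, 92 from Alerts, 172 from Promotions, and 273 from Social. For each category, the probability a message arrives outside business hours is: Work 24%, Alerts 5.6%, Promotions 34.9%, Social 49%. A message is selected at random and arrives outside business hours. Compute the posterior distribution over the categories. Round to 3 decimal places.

By Bayes' rule, posterior ∝ prior × likelihood:
  Work: 0.32875 × 0.24 = 0.0789
  Alerts: 0.115 × 0.056 = 0.00644
  Promotions: 0.215 × 0.349 = 0.075035
  Social: 0.34125 × 0.49 = 0.1672125
Total = 0.3275875.
P(Work | off-hours) = 0.0789/0.3275875 ≈ 0.241
P(Alerts | off-hours) = 0.00644/0.3275875 ≈ 0.020
P(Promotions | off-hours) = 0.075035/0.3275875 ≈ 0.229
P(Social | off-hours) = 0.1672125/0.3275875 ≈ 0.510

Work 0.241, Alerts 0.020, Promotions 0.229, Social 0.510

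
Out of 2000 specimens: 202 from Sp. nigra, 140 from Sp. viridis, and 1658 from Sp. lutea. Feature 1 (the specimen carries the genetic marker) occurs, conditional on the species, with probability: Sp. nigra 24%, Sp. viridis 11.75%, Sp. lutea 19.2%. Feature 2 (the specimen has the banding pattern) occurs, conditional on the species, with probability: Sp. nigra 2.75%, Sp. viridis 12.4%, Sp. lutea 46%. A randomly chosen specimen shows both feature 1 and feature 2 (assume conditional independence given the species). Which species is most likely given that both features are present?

Sp. lutea

Unnormalized posteriors (prior × likelihood):
  Sp. nigra: 0.101 × 0.24 × 0.0275 = 0.0006666
  Sp. viridis: 0.07 × 0.1175 × 0.124 = 0.0010199
  Sp. lutea: 0.829 × 0.192 × 0.46 = 0.07321728
Normalizing constant = 0.07490378.
Largest term belongs to Sp. lutea, so Sp. lutea is most probable.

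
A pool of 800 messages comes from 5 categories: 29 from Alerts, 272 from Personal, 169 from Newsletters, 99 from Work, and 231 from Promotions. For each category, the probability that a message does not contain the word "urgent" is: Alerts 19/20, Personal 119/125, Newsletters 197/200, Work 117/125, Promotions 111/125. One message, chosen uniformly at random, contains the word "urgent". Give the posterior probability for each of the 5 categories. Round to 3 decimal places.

Alerts 0.029, Personal 0.265, Newsletters 0.051, Work 0.129, Promotions 0.525

Taking complements, P(urgent-flag | each) = Alerts 0.05, Personal 0.048, Newsletters 0.015, Work 0.064, Promotions 0.112.
By Bayes' rule, posterior ∝ prior × likelihood:
  Alerts: 0.03625 × 0.05 = 0.0018125
  Personal: 0.34 × 0.048 = 0.01632
  Newsletters: 0.21125 × 0.015 = 0.00316875
  Work: 0.12375 × 0.064 = 0.00792
  Promotions: 0.28875 × 0.112 = 0.03234
Total = 0.06156125.
P(Alerts | urgent-flag) = 0.0018125/0.06156125 ≈ 0.029
P(Personal | urgent-flag) = 0.01632/0.06156125 ≈ 0.265
P(Newsletters | urgent-flag) = 0.00316875/0.06156125 ≈ 0.051
P(Work | urgent-flag) = 0.00792/0.06156125 ≈ 0.129
P(Promotions | urgent-flag) = 0.03234/0.06156125 ≈ 0.525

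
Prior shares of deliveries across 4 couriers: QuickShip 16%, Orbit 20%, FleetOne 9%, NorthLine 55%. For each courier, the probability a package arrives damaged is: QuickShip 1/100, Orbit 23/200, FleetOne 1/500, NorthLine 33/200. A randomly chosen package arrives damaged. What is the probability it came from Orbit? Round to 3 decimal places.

By Bayes' rule, posterior ∝ prior × likelihood:
  QuickShip: 0.16 × 0.01 = 0.0016
  Orbit: 0.2 × 0.115 = 0.023
  FleetOne: 0.09 × 0.002 = 0.00018
  NorthLine: 0.55 × 0.165 = 0.09075
Sum = 0.11553.
P(Orbit | evidence) = 0.023 / 0.11553 ≈ 0.199.

0.199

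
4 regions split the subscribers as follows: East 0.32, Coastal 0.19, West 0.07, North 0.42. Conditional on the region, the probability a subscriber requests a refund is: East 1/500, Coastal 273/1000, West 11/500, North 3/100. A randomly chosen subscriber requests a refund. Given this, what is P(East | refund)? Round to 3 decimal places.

0.010

Unnormalized posteriors (prior × likelihood):
  East: 0.32 × 0.002 = 0.00064
  Coastal: 0.19 × 0.273 = 0.05187
  West: 0.07 × 0.022 = 0.00154
  North: 0.42 × 0.03 = 0.0126
Normalizing constant = 0.06665.
P(East | evidence) = 0.00064 / 0.06665 ≈ 0.010.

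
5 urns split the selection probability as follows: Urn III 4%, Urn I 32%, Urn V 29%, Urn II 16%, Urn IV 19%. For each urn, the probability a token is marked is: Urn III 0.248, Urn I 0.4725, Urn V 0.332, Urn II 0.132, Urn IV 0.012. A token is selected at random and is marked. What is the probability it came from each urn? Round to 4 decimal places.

Unnormalized posteriors (prior × likelihood):
  Urn III: 0.04 × 0.248 = 0.00992
  Urn I: 0.32 × 0.4725 = 0.1512
  Urn V: 0.29 × 0.332 = 0.09628
  Urn II: 0.16 × 0.132 = 0.02112
  Urn IV: 0.19 × 0.012 = 0.00228
Normalizing constant = 0.2808.
P(Urn III | marked) = 0.00992/0.2808 ≈ 0.0353
P(Urn I | marked) = 0.1512/0.2808 ≈ 0.5385
P(Urn V | marked) = 0.09628/0.2808 ≈ 0.3429
P(Urn II | marked) = 0.02112/0.2808 ≈ 0.0752
P(Urn IV | marked) = 0.00228/0.2808 ≈ 0.0081

Urn III 0.0353, Urn I 0.5385, Urn V 0.3429, Urn II 0.0752, Urn IV 0.0081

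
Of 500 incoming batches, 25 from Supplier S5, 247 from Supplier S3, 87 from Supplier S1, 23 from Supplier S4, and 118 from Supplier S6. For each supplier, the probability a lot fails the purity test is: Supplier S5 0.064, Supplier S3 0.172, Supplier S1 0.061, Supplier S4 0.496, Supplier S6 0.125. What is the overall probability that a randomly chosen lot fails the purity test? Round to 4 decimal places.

By Bayes' rule, posterior ∝ prior × likelihood:
  Supplier S5: 0.05 × 0.064 = 0.0032
  Supplier S3: 0.494 × 0.172 = 0.084968
  Supplier S1: 0.174 × 0.061 = 0.010614
  Supplier S4: 0.046 × 0.496 = 0.022816
  Supplier S6: 0.236 × 0.125 = 0.0295
P(off-spec) = 0.0032 + 0.084968 + 0.010614 + 0.022816 + 0.0295 = 0.151098 → 0.1511.

0.1511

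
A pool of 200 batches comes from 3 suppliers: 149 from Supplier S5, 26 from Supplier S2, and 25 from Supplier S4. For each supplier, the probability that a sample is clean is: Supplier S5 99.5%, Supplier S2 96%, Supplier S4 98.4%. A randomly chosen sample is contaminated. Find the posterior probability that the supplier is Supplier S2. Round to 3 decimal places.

Taking complements, P(contaminated | each) = Supplier S5 0.005, Supplier S2 0.04, Supplier S4 0.016.
Compute prior × likelihood for every hypothesis:
  Supplier S5: 0.745 × 0.005 = 0.003725
  Supplier S2: 0.13 × 0.04 = 0.0052
  Supplier S4: 0.125 × 0.016 = 0.002
Sum = 0.010925.
P(Supplier S2 | evidence) = 0.0052 / 0.010925 ≈ 0.476.

0.476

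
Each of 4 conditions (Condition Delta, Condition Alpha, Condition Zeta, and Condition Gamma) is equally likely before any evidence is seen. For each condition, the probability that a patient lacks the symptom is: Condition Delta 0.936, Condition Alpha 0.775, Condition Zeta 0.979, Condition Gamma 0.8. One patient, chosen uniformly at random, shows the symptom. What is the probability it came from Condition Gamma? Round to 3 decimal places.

Taking complements, P(symptomatic | each) = Condition Delta 0.064, Condition Alpha 0.225, Condition Zeta 0.021, Condition Gamma 0.2.
Since the prior is uniform, the posterior is proportional to the likelihood:
  Condition Delta: 0.064
  Condition Alpha: 0.225
  Condition Zeta: 0.021
  Condition Gamma: 0.2
Normalizing constant = 0.51.
P(Condition Gamma | evidence) = 0.2 / 0.51 ≈ 0.392.

0.392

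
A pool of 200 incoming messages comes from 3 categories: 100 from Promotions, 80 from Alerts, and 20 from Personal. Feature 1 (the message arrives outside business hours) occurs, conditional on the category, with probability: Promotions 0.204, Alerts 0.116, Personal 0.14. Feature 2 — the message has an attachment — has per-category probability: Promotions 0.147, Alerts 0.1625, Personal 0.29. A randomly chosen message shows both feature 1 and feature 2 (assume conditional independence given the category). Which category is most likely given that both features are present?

Unnormalized posteriors (prior × likelihood):
  Promotions: 0.5 × 0.204 × 0.147 = 0.014994
  Alerts: 0.4 × 0.116 × 0.1625 = 0.00754
  Personal: 0.1 × 0.14 × 0.29 = 0.00406
Normalizing constant = 0.026594.
Largest term belongs to Promotions, so Promotions is most probable.

Promotions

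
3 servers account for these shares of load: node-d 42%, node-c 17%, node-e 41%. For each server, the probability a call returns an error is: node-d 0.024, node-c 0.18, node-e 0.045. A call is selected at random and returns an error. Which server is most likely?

node-c

Unnormalized posteriors (prior × likelihood):
  node-d: 0.42 × 0.024 = 0.01008
  node-c: 0.17 × 0.18 = 0.0306
  node-e: 0.41 × 0.045 = 0.01845
Sum = 0.05913.
Largest term belongs to node-c, so node-c is most probable.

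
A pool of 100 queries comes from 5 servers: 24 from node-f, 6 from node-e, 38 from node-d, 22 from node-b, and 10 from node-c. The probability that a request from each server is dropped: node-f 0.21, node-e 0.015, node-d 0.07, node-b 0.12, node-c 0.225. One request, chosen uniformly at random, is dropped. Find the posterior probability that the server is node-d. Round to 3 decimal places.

0.210

Prior × likelihood for each hypothesis:
  node-f: 0.24 × 0.21 = 0.0504
  node-e: 0.06 × 0.015 = 0.0009
  node-d: 0.38 × 0.07 = 0.0266
  node-b: 0.22 × 0.12 = 0.0264
  node-c: 0.1 × 0.225 = 0.0225
Total = 0.1268.
P(node-d | evidence) = 0.0266 / 0.1268 ≈ 0.210.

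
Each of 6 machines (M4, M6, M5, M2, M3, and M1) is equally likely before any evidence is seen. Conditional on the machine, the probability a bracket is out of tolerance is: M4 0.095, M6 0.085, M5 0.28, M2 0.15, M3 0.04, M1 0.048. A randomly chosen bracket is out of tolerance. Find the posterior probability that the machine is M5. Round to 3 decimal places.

Since the prior is uniform, the posterior is proportional to the likelihood:
  M4: 0.095
  M6: 0.085
  M5: 0.28
  M2: 0.15
  M3: 0.04
  M1: 0.048
Sum = 0.698.
P(M5 | evidence) = 0.28 / 0.698 ≈ 0.401.

0.401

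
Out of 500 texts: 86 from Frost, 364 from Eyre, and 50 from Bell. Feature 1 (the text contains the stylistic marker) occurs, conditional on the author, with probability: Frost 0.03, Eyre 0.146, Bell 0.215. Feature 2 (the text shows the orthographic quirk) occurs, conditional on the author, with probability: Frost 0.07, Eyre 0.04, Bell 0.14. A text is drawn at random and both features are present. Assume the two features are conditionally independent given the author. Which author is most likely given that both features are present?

Eyre

Unnormalized posteriors (prior × likelihood):
  Frost: 0.172 × 0.03 × 0.07 = 0.0003612
  Eyre: 0.728 × 0.146 × 0.04 = 0.00425152
  Bell: 0.1 × 0.215 × 0.14 = 0.00301
Sum = 0.00762272.
Largest term belongs to Eyre, so Eyre is most probable.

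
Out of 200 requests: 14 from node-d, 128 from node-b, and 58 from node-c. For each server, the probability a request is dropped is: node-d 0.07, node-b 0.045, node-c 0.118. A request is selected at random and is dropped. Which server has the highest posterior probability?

Compute prior × likelihood for every hypothesis:
  node-d: 0.07 × 0.07 = 0.0049
  node-b: 0.64 × 0.045 = 0.0288
  node-c: 0.29 × 0.118 = 0.03422
Normalizing constant = 0.06792.
Largest term belongs to node-c, so node-c is most probable.

node-c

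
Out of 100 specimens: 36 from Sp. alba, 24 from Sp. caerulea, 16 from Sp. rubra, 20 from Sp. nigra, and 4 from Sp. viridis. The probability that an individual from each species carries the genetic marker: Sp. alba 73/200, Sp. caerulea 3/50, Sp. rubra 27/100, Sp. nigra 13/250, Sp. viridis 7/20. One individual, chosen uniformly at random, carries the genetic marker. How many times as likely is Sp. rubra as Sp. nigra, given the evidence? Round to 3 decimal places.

Unnormalized posteriors (prior × likelihood):
  Sp. alba: 0.36 × 0.365 = 0.1314
  Sp. caerulea: 0.24 × 0.06 = 0.0144
  Sp. rubra: 0.16 × 0.27 = 0.0432
  Sp. nigra: 0.2 × 0.052 = 0.0104
  Sp. viridis: 0.04 × 0.35 = 0.014
Normalizing constant = 0.2134.
The ratio is 0.0432 / 0.0104 (the normalizer cancels) = 4.154.

4.154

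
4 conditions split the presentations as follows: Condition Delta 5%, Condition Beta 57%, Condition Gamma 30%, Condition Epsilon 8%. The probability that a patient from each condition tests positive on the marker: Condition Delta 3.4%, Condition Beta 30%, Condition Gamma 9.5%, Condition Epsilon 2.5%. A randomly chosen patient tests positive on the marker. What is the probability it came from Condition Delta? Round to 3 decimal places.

Prior × likelihood for each hypothesis:
  Condition Delta: 0.05 × 0.034 = 0.0017
  Condition Beta: 0.57 × 0.3 = 0.171
  Condition Gamma: 0.3 × 0.095 = 0.0285
  Condition Epsilon: 0.08 × 0.025 = 0.002
Total = 0.2032.
P(Condition Delta | evidence) = 0.0017 / 0.2032 ≈ 0.008.

0.008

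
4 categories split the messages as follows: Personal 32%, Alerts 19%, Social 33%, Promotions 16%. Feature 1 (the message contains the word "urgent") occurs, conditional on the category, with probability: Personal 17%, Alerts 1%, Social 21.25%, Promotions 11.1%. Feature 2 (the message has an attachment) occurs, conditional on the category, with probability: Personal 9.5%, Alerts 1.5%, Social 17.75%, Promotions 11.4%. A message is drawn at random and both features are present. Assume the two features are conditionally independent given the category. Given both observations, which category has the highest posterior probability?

Social

Prior × likelihood for each hypothesis:
  Personal: 0.32 × 0.17 × 0.095 = 0.005168
  Alerts: 0.19 × 0.01 × 0.015 = 0.0000285
  Social: 0.33 × 0.2125 × 0.1775 = 0.0124471875
  Promotions: 0.16 × 0.111 × 0.114 = 0.00202464
Normalizing constant = 0.0196683275.
Largest term belongs to Social, so Social is most probable.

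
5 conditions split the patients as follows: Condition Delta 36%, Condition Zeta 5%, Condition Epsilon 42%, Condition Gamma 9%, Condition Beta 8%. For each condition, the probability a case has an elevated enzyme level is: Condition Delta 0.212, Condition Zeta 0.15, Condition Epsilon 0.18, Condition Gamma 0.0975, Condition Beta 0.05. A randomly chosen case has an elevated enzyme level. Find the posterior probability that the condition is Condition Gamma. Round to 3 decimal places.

Prior × likelihood for each hypothesis:
  Condition Delta: 0.36 × 0.212 = 0.07632
  Condition Zeta: 0.05 × 0.15 = 0.0075
  Condition Epsilon: 0.42 × 0.18 = 0.0756
  Condition Gamma: 0.09 × 0.0975 = 0.008775
  Condition Beta: 0.08 × 0.05 = 0.004
Total = 0.172195.
P(Condition Gamma | evidence) = 0.008775 / 0.172195 ≈ 0.051.

0.051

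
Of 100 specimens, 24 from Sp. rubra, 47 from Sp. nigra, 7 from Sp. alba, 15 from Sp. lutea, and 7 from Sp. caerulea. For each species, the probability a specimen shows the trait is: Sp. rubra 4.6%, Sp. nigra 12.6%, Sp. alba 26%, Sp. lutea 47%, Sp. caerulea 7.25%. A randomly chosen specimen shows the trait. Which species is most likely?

Sp. lutea

Prior × likelihood for each hypothesis:
  Sp. rubra: 0.24 × 0.046 = 0.01104
  Sp. nigra: 0.47 × 0.126 = 0.05922
  Sp. alba: 0.07 × 0.26 = 0.0182
  Sp. lutea: 0.15 × 0.47 = 0.0705
  Sp. caerulea: 0.07 × 0.0725 = 0.005075
Normalizing constant = 0.164035.
Largest term belongs to Sp. lutea, so Sp. lutea is most probable.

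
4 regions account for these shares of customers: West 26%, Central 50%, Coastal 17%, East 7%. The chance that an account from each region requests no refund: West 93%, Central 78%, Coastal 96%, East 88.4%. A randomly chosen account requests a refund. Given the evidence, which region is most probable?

Taking complements, P(refund | each) = West 0.07, Central 0.22, Coastal 0.04, East 0.116.
Prior × likelihood for each hypothesis:
  West: 0.26 × 0.07 = 0.0182
  Central: 0.5 × 0.22 = 0.11
  Coastal: 0.17 × 0.04 = 0.0068
  East: 0.07 × 0.116 = 0.00812
Total = 0.14312.
Largest term belongs to Central, so Central is most probable.

Central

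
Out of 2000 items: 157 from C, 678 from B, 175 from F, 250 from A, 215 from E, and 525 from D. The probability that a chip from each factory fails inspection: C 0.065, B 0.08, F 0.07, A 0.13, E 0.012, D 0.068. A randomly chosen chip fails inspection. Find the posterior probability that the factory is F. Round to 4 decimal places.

By Bayes' rule, posterior ∝ prior × likelihood:
  C: 0.0785 × 0.065 = 0.0051025
  B: 0.339 × 0.08 = 0.02712
  F: 0.0875 × 0.07 = 0.006125
  A: 0.125 × 0.13 = 0.01625
  E: 0.1075 × 0.012 = 0.00129
  D: 0.2625 × 0.068 = 0.01785
Normalizing constant = 0.0737375.
P(F | evidence) = 0.006125 / 0.0737375 ≈ 0.0831.

0.0831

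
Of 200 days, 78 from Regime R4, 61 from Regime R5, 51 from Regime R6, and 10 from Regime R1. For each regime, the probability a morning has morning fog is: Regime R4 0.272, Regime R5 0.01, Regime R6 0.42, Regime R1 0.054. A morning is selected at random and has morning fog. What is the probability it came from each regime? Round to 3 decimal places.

Regime R4 0.485, Regime R5 0.014, Regime R6 0.489, Regime R1 0.012

Compute prior × likelihood for every hypothesis:
  Regime R4: 0.39 × 0.272 = 0.10608
  Regime R5: 0.305 × 0.01 = 0.00305
  Regime R6: 0.255 × 0.42 = 0.1071
  Regime R1: 0.05 × 0.054 = 0.0027
Total = 0.21893.
P(Regime R4 | fog) = 0.10608/0.21893 ≈ 0.485
P(Regime R5 | fog) = 0.00305/0.21893 ≈ 0.014
P(Regime R6 | fog) = 0.1071/0.21893 ≈ 0.489
P(Regime R1 | fog) = 0.0027/0.21893 ≈ 0.012
(Check: 0.485+0.014+0.489+0.012 = 1.000.)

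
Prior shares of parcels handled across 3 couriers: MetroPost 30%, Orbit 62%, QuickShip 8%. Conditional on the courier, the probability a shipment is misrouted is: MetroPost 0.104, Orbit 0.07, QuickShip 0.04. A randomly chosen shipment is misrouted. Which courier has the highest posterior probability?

Orbit

Compute prior × likelihood for every hypothesis:
  MetroPost: 0.3 × 0.104 = 0.0312
  Orbit: 0.62 × 0.07 = 0.0434
  QuickShip: 0.08 × 0.04 = 0.0032
Sum = 0.0778.
Largest term belongs to Orbit, so Orbit is most probable.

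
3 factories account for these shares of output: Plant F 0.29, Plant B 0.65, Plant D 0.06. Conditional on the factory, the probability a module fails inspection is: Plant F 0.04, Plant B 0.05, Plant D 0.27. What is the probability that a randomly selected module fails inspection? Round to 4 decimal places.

0.0603

Unnormalized posteriors (prior × likelihood):
  Plant F: 0.29 × 0.04 = 0.0116
  Plant B: 0.65 × 0.05 = 0.0325
  Plant D: 0.06 × 0.27 = 0.0162
P(nonconforming) = 0.0116 + 0.0325 + 0.0162 = 0.0603 → 0.0603.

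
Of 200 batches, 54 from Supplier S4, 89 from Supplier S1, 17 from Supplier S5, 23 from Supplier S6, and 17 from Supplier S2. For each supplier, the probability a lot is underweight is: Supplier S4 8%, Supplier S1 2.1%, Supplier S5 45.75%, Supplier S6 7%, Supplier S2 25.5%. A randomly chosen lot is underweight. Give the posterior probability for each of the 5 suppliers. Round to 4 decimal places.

Prior × likelihood for each hypothesis:
  Supplier S4: 0.27 × 0.08 = 0.0216
  Supplier S1: 0.445 × 0.021 = 0.009345
  Supplier S5: 0.085 × 0.4575 = 0.0388875
  Supplier S6: 0.115 × 0.07 = 0.00805
  Supplier S2: 0.085 × 0.255 = 0.021675
Normalizing constant = 0.0995575.
P(Supplier S4 | underweight) = 0.0216/0.0995575 ≈ 0.2170
P(Supplier S1 | underweight) = 0.009345/0.0995575 ≈ 0.0939
P(Supplier S5 | underweight) = 0.0388875/0.0995575 ≈ 0.3906
P(Supplier S6 | underweight) = 0.00805/0.0995575 ≈ 0.0809
P(Supplier S2 | underweight) = 0.021675/0.0995575 ≈ 0.2177
(Check: 0.2170+0.0939+0.3906+0.0809+0.2177 = 1.0001.)

Supplier S4 0.2170, Supplier S1 0.0939, Supplier S5 0.3906, Supplier S6 0.0809, Supplier S2 0.2177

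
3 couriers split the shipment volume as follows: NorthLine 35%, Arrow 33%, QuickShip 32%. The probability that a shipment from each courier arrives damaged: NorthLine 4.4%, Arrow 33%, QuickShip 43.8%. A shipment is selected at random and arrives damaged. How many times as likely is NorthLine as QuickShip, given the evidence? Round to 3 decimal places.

Prior × likelihood for each hypothesis:
  NorthLine: 0.35 × 0.044 = 0.0154
  Arrow: 0.33 × 0.33 = 0.1089
  QuickShip: 0.32 × 0.438 = 0.14016
Sum = 0.26446.
The ratio is 0.0154 / 0.14016 (the normalizer cancels) = 0.110.

0.110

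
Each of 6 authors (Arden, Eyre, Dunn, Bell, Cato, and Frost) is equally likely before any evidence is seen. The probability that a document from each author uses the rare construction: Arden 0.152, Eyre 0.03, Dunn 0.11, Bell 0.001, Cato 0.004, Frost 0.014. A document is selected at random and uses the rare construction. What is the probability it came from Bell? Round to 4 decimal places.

0.0032

With a uniform prior (1/6 each), posterior ∝ likelihood:
  Arden: 0.152
  Eyre: 0.03
  Dunn: 0.11
  Bell: 0.001
  Cato: 0.004
  Frost: 0.014
Normalizing constant = 0.311.
P(Bell | evidence) = 0.001 / 0.311 ≈ 0.0032.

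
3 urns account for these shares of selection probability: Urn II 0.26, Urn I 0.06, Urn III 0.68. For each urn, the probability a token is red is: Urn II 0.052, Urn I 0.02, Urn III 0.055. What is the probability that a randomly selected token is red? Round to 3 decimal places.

Unnormalized posteriors (prior × likelihood):
  Urn II: 0.26 × 0.052 = 0.01352
  Urn I: 0.06 × 0.02 = 0.0012
  Urn III: 0.68 × 0.055 = 0.0374
P(red) = 0.01352 + 0.0012 + 0.0374 = 0.05212 → 0.052.

0.052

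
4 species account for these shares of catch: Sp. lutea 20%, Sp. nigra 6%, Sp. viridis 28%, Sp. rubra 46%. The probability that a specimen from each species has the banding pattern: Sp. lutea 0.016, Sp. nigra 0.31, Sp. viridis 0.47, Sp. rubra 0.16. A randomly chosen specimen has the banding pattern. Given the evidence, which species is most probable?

Sp. viridis

Compute prior × likelihood for every hypothesis:
  Sp. lutea: 0.2 × 0.016 = 0.0032
  Sp. nigra: 0.06 × 0.31 = 0.0186
  Sp. viridis: 0.28 × 0.47 = 0.1316
  Sp. rubra: 0.46 × 0.16 = 0.0736
Sum = 0.227.
Largest term belongs to Sp. viridis, so Sp. viridis is most probable.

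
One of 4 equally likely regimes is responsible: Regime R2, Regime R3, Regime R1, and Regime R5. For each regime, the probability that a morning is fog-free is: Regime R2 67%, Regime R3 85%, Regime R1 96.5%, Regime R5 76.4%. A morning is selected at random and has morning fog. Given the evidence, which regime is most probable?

Taking complements, P(fog | each) = Regime R2 0.33, Regime R3 0.15, Regime R1 0.035, Regime R5 0.236.
Since the prior is uniform, the posterior is proportional to the likelihood:
  Regime R2: 0.33
  Regime R3: 0.15
  Regime R1: 0.035
  Regime R5: 0.236
Sum = 0.751.
Largest term belongs to Regime R2, so Regime R2 is most probable.

Regime R2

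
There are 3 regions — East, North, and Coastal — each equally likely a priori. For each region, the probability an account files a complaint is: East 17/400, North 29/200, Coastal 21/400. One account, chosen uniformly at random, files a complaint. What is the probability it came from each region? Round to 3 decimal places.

East 0.177, North 0.604, Coastal 0.219

With a uniform prior (1/3 each), posterior ∝ likelihood:
  East: 0.0425
  North: 0.145
  Coastal: 0.0525
Total = 0.24.
P(East | complaint) = 0.0425/0.24 ≈ 0.177
P(North | complaint) = 0.145/0.24 ≈ 0.604
P(Coastal | complaint) = 0.0525/0.24 ≈ 0.219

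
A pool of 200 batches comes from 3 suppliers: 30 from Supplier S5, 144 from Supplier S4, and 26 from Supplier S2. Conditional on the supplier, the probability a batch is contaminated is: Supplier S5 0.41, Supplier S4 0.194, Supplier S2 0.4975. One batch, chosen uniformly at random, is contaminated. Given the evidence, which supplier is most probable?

Supplier S4

Unnormalized posteriors (prior × likelihood):
  Supplier S5: 0.15 × 0.41 = 0.0615
  Supplier S4: 0.72 × 0.194 = 0.13968
  Supplier S2: 0.13 × 0.4975 = 0.064675
Sum = 0.265855.
Largest term belongs to Supplier S4, so Supplier S4 is most probable.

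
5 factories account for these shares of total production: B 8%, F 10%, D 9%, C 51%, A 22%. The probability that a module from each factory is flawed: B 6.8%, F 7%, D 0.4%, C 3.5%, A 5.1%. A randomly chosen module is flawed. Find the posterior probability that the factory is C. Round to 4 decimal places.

0.4263

By Bayes' rule, posterior ∝ prior × likelihood:
  B: 0.08 × 0.068 = 0.00544
  F: 0.1 × 0.07 = 0.007
  D: 0.09 × 0.004 = 0.00036
  C: 0.51 × 0.035 = 0.01785
  A: 0.22 × 0.051 = 0.01122
Sum = 0.04187.
P(C | evidence) = 0.01785 / 0.04187 ≈ 0.4263.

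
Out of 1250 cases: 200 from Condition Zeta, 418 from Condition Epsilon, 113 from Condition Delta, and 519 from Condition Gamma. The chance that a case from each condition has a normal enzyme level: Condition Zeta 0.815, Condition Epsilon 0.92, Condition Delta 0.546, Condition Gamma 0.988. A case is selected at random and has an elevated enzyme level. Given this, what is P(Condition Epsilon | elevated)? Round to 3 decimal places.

Taking complements, P(elevated | each) = Condition Zeta 0.185, Condition Epsilon 0.08, Condition Delta 0.454, Condition Gamma 0.012.
Unnormalized posteriors (prior × likelihood):
  Condition Zeta: 0.16 × 0.185 = 0.0296
  Condition Epsilon: 0.3344 × 0.08 = 0.026752
  Condition Delta: 0.0904 × 0.454 = 0.0410416
  Condition Gamma: 0.4152 × 0.012 = 0.0049824
Sum = 0.102376.
P(Condition Epsilon | evidence) = 0.026752 / 0.102376 ≈ 0.261.

0.261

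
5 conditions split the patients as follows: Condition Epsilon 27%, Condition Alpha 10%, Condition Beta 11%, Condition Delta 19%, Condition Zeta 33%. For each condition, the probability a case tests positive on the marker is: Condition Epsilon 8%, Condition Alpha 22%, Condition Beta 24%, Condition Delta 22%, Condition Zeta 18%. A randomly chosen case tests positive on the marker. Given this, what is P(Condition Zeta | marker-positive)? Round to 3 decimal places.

Prior × likelihood for each hypothesis:
  Condition Epsilon: 0.27 × 0.08 = 0.0216
  Condition Alpha: 0.1 × 0.22 = 0.022
  Condition Beta: 0.11 × 0.24 = 0.0264
  Condition Delta: 0.19 × 0.22 = 0.0418
  Condition Zeta: 0.33 × 0.18 = 0.0594
Total = 0.1712.
P(Condition Zeta | evidence) = 0.0594 / 0.1712 ≈ 0.347.

0.347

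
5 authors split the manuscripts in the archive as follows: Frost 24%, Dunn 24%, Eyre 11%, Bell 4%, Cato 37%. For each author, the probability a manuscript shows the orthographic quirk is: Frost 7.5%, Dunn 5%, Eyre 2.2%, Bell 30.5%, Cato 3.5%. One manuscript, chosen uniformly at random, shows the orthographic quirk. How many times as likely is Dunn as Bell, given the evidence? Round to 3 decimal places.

0.984

By Bayes' rule, posterior ∝ prior × likelihood:
  Frost: 0.24 × 0.075 = 0.018
  Dunn: 0.24 × 0.05 = 0.012
  Eyre: 0.11 × 0.022 = 0.00242
  Bell: 0.04 × 0.305 = 0.0122
  Cato: 0.37 × 0.035 = 0.01295
Normalizing constant = 0.05757.
The ratio is 0.012 / 0.0122 (the normalizer cancels) = 0.984.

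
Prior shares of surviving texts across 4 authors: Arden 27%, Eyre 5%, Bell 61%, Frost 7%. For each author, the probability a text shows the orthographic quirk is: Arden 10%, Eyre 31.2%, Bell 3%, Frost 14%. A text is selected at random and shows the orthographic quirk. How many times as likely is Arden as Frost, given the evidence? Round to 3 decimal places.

2.755

By Bayes' rule, posterior ∝ prior × likelihood:
  Arden: 0.27 × 0.1 = 0.027
  Eyre: 0.05 × 0.312 = 0.0156
  Bell: 0.61 × 0.03 = 0.0183
  Frost: 0.07 × 0.14 = 0.0098
Sum = 0.0707.
The ratio is 0.027 / 0.0098 (the normalizer cancels) = 2.755.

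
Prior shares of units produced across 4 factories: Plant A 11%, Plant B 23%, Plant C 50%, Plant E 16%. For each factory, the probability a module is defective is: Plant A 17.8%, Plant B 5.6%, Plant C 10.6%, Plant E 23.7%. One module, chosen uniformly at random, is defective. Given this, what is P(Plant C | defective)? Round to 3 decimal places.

0.430

Unnormalized posteriors (prior × likelihood):
  Plant A: 0.11 × 0.178 = 0.01958
  Plant B: 0.23 × 0.056 = 0.01288
  Plant C: 0.5 × 0.106 = 0.053
  Plant E: 0.16 × 0.237 = 0.03792
Sum = 0.12338.
P(Plant C | evidence) = 0.053 / 0.12338 ≈ 0.430.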